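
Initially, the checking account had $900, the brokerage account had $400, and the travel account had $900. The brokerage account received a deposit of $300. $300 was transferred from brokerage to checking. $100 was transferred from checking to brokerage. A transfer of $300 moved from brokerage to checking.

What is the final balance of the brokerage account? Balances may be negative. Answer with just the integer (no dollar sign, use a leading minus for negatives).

Tracking account balances step by step:
Start: checking=900, brokerage=400, travel=900
Event 1 (deposit 300 to brokerage): brokerage: 400 + 300 = 700. Balances: checking=900, brokerage=700, travel=900
Event 2 (transfer 300 brokerage -> checking): brokerage: 700 - 300 = 400, checking: 900 + 300 = 1200. Balances: checking=1200, brokerage=400, travel=900
Event 3 (transfer 100 checking -> brokerage): checking: 1200 - 100 = 1100, brokerage: 400 + 100 = 500. Balances: checking=1100, brokerage=500, travel=900
Event 4 (transfer 300 brokerage -> checking): brokerage: 500 - 300 = 200, checking: 1100 + 300 = 1400. Balances: checking=1400, brokerage=200, travel=900

Final balance of brokerage: 200

Answer: 200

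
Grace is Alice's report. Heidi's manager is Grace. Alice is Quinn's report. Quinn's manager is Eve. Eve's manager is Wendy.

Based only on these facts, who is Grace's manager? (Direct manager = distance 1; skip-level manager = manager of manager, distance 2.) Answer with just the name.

Reconstructing the manager chain from the given facts:
  Wendy -> Eve -> Quinn -> Alice -> Grace -> Heidi
(each arrow means 'manager of the next')
Positions in the chain (0 = top):
  position of Wendy: 0
  position of Eve: 1
  position of Quinn: 2
  position of Alice: 3
  position of Grace: 4
  position of Heidi: 5

Grace is at position 4; the manager is 1 step up the chain, i.e. position 3: Alice.

Answer: Alice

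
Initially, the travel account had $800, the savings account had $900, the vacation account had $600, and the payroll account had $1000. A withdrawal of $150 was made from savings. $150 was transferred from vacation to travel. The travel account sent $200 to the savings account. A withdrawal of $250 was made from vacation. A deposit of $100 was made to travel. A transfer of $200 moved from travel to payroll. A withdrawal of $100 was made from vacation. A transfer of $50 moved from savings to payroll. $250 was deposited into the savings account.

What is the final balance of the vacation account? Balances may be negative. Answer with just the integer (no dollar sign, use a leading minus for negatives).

Answer: 100

Derivation:
Tracking account balances step by step:
Start: travel=800, savings=900, vacation=600, payroll=1000
Event 1 (withdraw 150 from savings): savings: 900 - 150 = 750. Balances: travel=800, savings=750, vacation=600, payroll=1000
Event 2 (transfer 150 vacation -> travel): vacation: 600 - 150 = 450, travel: 800 + 150 = 950. Balances: travel=950, savings=750, vacation=450, payroll=1000
Event 3 (transfer 200 travel -> savings): travel: 950 - 200 = 750, savings: 750 + 200 = 950. Balances: travel=750, savings=950, vacation=450, payroll=1000
Event 4 (withdraw 250 from vacation): vacation: 450 - 250 = 200. Balances: travel=750, savings=950, vacation=200, payroll=1000
Event 5 (deposit 100 to travel): travel: 750 + 100 = 850. Balances: travel=850, savings=950, vacation=200, payroll=1000
Event 6 (transfer 200 travel -> payroll): travel: 850 - 200 = 650, payroll: 1000 + 200 = 1200. Balances: travel=650, savings=950, vacation=200, payroll=1200
Event 7 (withdraw 100 from vacation): vacation: 200 - 100 = 100. Balances: travel=650, savings=950, vacation=100, payroll=1200
Event 8 (transfer 50 savings -> payroll): savings: 950 - 50 = 900, payroll: 1200 + 50 = 1250. Balances: travel=650, savings=900, vacation=100, payroll=1250
Event 9 (deposit 250 to savings): savings: 900 + 250 = 1150. Balances: travel=650, savings=1150, vacation=100, payroll=1250

Final balance of vacation: 100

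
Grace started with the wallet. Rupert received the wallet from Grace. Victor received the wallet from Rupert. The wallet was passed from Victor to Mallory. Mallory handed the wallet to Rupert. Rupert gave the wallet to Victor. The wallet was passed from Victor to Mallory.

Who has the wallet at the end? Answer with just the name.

Tracking the wallet through each event:
Start: Grace has the wallet.
After event 1: Rupert has the wallet.
After event 2: Victor has the wallet.
After event 3: Mallory has the wallet.
After event 4: Rupert has the wallet.
After event 5: Victor has the wallet.
After event 6: Mallory has the wallet.

Answer: Mallory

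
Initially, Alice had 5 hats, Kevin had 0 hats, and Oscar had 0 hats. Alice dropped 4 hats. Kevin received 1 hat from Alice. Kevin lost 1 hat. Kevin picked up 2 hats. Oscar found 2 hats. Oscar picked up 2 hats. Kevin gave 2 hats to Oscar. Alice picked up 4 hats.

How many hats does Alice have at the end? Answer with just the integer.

Tracking counts step by step:
Start: Alice=5, Kevin=0, Oscar=0
Event 1 (Alice -4): Alice: 5 -> 1. State: Alice=1, Kevin=0, Oscar=0
Event 2 (Alice -> Kevin, 1): Alice: 1 -> 0, Kevin: 0 -> 1. State: Alice=0, Kevin=1, Oscar=0
Event 3 (Kevin -1): Kevin: 1 -> 0. State: Alice=0, Kevin=0, Oscar=0
Event 4 (Kevin +2): Kevin: 0 -> 2. State: Alice=0, Kevin=2, Oscar=0
Event 5 (Oscar +2): Oscar: 0 -> 2. State: Alice=0, Kevin=2, Oscar=2
Event 6 (Oscar +2): Oscar: 2 -> 4. State: Alice=0, Kevin=2, Oscar=4
Event 7 (Kevin -> Oscar, 2): Kevin: 2 -> 0, Oscar: 4 -> 6. State: Alice=0, Kevin=0, Oscar=6
Event 8 (Alice +4): Alice: 0 -> 4. State: Alice=4, Kevin=0, Oscar=6

Alice's final count: 4

Answer: 4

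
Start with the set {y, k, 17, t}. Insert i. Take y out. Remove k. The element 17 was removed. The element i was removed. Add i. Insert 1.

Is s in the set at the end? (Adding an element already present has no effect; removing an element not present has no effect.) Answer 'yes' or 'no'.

Answer: no

Derivation:
Tracking the set through each operation:
Start: {17, k, t, y}
Event 1 (add i): added. Set: {17, i, k, t, y}
Event 2 (remove y): removed. Set: {17, i, k, t}
Event 3 (remove k): removed. Set: {17, i, t}
Event 4 (remove 17): removed. Set: {i, t}
Event 5 (remove i): removed. Set: {t}
Event 6 (add i): added. Set: {i, t}
Event 7 (add 1): added. Set: {1, i, t}

Final set: {1, i, t} (size 3)
s is NOT in the final set.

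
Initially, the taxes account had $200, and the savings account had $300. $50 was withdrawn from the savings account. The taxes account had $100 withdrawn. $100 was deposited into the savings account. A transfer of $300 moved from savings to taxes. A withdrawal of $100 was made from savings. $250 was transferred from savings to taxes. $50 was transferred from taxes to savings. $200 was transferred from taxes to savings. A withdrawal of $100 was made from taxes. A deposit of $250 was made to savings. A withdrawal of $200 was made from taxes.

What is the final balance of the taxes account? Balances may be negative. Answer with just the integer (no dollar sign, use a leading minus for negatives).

Tracking account balances step by step:
Start: taxes=200, savings=300
Event 1 (withdraw 50 from savings): savings: 300 - 50 = 250. Balances: taxes=200, savings=250
Event 2 (withdraw 100 from taxes): taxes: 200 - 100 = 100. Balances: taxes=100, savings=250
Event 3 (deposit 100 to savings): savings: 250 + 100 = 350. Balances: taxes=100, savings=350
Event 4 (transfer 300 savings -> taxes): savings: 350 - 300 = 50, taxes: 100 + 300 = 400. Balances: taxes=400, savings=50
Event 5 (withdraw 100 from savings): savings: 50 - 100 = -50. Balances: taxes=400, savings=-50
Event 6 (transfer 250 savings -> taxes): savings: -50 - 250 = -300, taxes: 400 + 250 = 650. Balances: taxes=650, savings=-300
Event 7 (transfer 50 taxes -> savings): taxes: 650 - 50 = 600, savings: -300 + 50 = -250. Balances: taxes=600, savings=-250
Event 8 (transfer 200 taxes -> savings): taxes: 600 - 200 = 400, savings: -250 + 200 = -50. Balances: taxes=400, savings=-50
Event 9 (withdraw 100 from taxes): taxes: 400 - 100 = 300. Balances: taxes=300, savings=-50
Event 10 (deposit 250 to savings): savings: -50 + 250 = 200. Balances: taxes=300, savings=200
Event 11 (withdraw 200 from taxes): taxes: 300 - 200 = 100. Balances: taxes=100, savings=200

Final balance of taxes: 100

Answer: 100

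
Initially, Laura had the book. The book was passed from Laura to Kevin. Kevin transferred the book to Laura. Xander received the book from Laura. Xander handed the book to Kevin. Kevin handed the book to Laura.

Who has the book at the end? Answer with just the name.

Answer: Laura

Derivation:
Tracking the book through each event:
Start: Laura has the book.
After event 1: Kevin has the book.
After event 2: Laura has the book.
After event 3: Xander has the book.
After event 4: Kevin has the book.
After event 5: Laura has the book.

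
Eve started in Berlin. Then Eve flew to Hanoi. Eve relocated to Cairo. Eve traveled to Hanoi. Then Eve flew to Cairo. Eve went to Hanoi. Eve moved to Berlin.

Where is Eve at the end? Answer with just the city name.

Answer: Berlin

Derivation:
Tracking Eve's location:
Start: Eve is in Berlin.
After move 1: Berlin -> Hanoi. Eve is in Hanoi.
After move 2: Hanoi -> Cairo. Eve is in Cairo.
After move 3: Cairo -> Hanoi. Eve is in Hanoi.
After move 4: Hanoi -> Cairo. Eve is in Cairo.
After move 5: Cairo -> Hanoi. Eve is in Hanoi.
After move 6: Hanoi -> Berlin. Eve is in Berlin.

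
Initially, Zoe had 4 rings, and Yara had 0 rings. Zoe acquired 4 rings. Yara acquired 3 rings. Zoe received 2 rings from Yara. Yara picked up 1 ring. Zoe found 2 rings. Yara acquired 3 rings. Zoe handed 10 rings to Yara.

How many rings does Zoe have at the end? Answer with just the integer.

Tracking counts step by step:
Start: Zoe=4, Yara=0
Event 1 (Zoe +4): Zoe: 4 -> 8. State: Zoe=8, Yara=0
Event 2 (Yara +3): Yara: 0 -> 3. State: Zoe=8, Yara=3
Event 3 (Yara -> Zoe, 2): Yara: 3 -> 1, Zoe: 8 -> 10. State: Zoe=10, Yara=1
Event 4 (Yara +1): Yara: 1 -> 2. State: Zoe=10, Yara=2
Event 5 (Zoe +2): Zoe: 10 -> 12. State: Zoe=12, Yara=2
Event 6 (Yara +3): Yara: 2 -> 5. State: Zoe=12, Yara=5
Event 7 (Zoe -> Yara, 10): Zoe: 12 -> 2, Yara: 5 -> 15. State: Zoe=2, Yara=15

Zoe's final count: 2

Answer: 2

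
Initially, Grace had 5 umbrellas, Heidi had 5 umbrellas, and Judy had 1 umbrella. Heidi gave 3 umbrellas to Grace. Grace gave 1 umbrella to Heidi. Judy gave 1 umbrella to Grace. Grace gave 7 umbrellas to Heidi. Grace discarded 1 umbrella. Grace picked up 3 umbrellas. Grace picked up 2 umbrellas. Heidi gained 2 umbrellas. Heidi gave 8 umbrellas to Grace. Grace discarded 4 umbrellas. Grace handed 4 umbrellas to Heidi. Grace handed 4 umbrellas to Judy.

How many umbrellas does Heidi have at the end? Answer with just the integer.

Answer: 8

Derivation:
Tracking counts step by step:
Start: Grace=5, Heidi=5, Judy=1
Event 1 (Heidi -> Grace, 3): Heidi: 5 -> 2, Grace: 5 -> 8. State: Grace=8, Heidi=2, Judy=1
Event 2 (Grace -> Heidi, 1): Grace: 8 -> 7, Heidi: 2 -> 3. State: Grace=7, Heidi=3, Judy=1
Event 3 (Judy -> Grace, 1): Judy: 1 -> 0, Grace: 7 -> 8. State: Grace=8, Heidi=3, Judy=0
Event 4 (Grace -> Heidi, 7): Grace: 8 -> 1, Heidi: 3 -> 10. State: Grace=1, Heidi=10, Judy=0
Event 5 (Grace -1): Grace: 1 -> 0. State: Grace=0, Heidi=10, Judy=0
Event 6 (Grace +3): Grace: 0 -> 3. State: Grace=3, Heidi=10, Judy=0
Event 7 (Grace +2): Grace: 3 -> 5. State: Grace=5, Heidi=10, Judy=0
Event 8 (Heidi +2): Heidi: 10 -> 12. State: Grace=5, Heidi=12, Judy=0
Event 9 (Heidi -> Grace, 8): Heidi: 12 -> 4, Grace: 5 -> 13. State: Grace=13, Heidi=4, Judy=0
Event 10 (Grace -4): Grace: 13 -> 9. State: Grace=9, Heidi=4, Judy=0
Event 11 (Grace -> Heidi, 4): Grace: 9 -> 5, Heidi: 4 -> 8. State: Grace=5, Heidi=8, Judy=0
Event 12 (Grace -> Judy, 4): Grace: 5 -> 1, Judy: 0 -> 4. State: Grace=1, Heidi=8, Judy=4

Heidi's final count: 8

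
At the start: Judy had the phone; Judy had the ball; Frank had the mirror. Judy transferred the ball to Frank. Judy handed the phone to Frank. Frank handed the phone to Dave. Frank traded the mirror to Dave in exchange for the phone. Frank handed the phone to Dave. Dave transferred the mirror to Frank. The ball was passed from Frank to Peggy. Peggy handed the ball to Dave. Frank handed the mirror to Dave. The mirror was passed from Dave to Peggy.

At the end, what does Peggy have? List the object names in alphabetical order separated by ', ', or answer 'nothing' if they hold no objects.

Tracking all object holders:
Start: phone:Judy, ball:Judy, mirror:Frank
Event 1 (give ball: Judy -> Frank). State: phone:Judy, ball:Frank, mirror:Frank
Event 2 (give phone: Judy -> Frank). State: phone:Frank, ball:Frank, mirror:Frank
Event 3 (give phone: Frank -> Dave). State: phone:Dave, ball:Frank, mirror:Frank
Event 4 (swap mirror<->phone: now mirror:Dave, phone:Frank). State: phone:Frank, ball:Frank, mirror:Dave
Event 5 (give phone: Frank -> Dave). State: phone:Dave, ball:Frank, mirror:Dave
Event 6 (give mirror: Dave -> Frank). State: phone:Dave, ball:Frank, mirror:Frank
Event 7 (give ball: Frank -> Peggy). State: phone:Dave, ball:Peggy, mirror:Frank
Event 8 (give ball: Peggy -> Dave). State: phone:Dave, ball:Dave, mirror:Frank
Event 9 (give mirror: Frank -> Dave). State: phone:Dave, ball:Dave, mirror:Dave
Event 10 (give mirror: Dave -> Peggy). State: phone:Dave, ball:Dave, mirror:Peggy

Final state: phone:Dave, ball:Dave, mirror:Peggy
Peggy holds: mirror.

Answer: mirror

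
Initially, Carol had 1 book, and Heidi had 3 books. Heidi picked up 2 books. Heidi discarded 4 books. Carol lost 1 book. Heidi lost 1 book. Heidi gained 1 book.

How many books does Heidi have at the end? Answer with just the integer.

Answer: 1

Derivation:
Tracking counts step by step:
Start: Carol=1, Heidi=3
Event 1 (Heidi +2): Heidi: 3 -> 5. State: Carol=1, Heidi=5
Event 2 (Heidi -4): Heidi: 5 -> 1. State: Carol=1, Heidi=1
Event 3 (Carol -1): Carol: 1 -> 0. State: Carol=0, Heidi=1
Event 4 (Heidi -1): Heidi: 1 -> 0. State: Carol=0, Heidi=0
Event 5 (Heidi +1): Heidi: 0 -> 1. State: Carol=0, Heidi=1

Heidi's final count: 1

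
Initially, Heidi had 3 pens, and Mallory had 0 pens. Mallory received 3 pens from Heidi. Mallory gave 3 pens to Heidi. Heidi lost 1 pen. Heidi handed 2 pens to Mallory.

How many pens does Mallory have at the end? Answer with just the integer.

Answer: 2

Derivation:
Tracking counts step by step:
Start: Heidi=3, Mallory=0
Event 1 (Heidi -> Mallory, 3): Heidi: 3 -> 0, Mallory: 0 -> 3. State: Heidi=0, Mallory=3
Event 2 (Mallory -> Heidi, 3): Mallory: 3 -> 0, Heidi: 0 -> 3. State: Heidi=3, Mallory=0
Event 3 (Heidi -1): Heidi: 3 -> 2. State: Heidi=2, Mallory=0
Event 4 (Heidi -> Mallory, 2): Heidi: 2 -> 0, Mallory: 0 -> 2. State: Heidi=0, Mallory=2

Mallory's final count: 2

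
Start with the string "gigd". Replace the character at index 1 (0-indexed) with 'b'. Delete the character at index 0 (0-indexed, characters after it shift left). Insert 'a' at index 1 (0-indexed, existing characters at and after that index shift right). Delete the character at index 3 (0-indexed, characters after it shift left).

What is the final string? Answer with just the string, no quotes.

Answer: bag

Derivation:
Applying each edit step by step:
Start: "gigd"
Op 1 (replace idx 1: 'i' -> 'b'): "gigd" -> "gbgd"
Op 2 (delete idx 0 = 'g'): "gbgd" -> "bgd"
Op 3 (insert 'a' at idx 1): "bgd" -> "bagd"
Op 4 (delete idx 3 = 'd'): "bagd" -> "bag"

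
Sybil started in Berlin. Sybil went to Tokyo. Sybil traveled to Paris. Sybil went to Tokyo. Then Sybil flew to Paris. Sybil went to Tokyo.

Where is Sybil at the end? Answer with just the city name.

Tracking Sybil's location:
Start: Sybil is in Berlin.
After move 1: Berlin -> Tokyo. Sybil is in Tokyo.
After move 2: Tokyo -> Paris. Sybil is in Paris.
After move 3: Paris -> Tokyo. Sybil is in Tokyo.
After move 4: Tokyo -> Paris. Sybil is in Paris.
After move 5: Paris -> Tokyo. Sybil is in Tokyo.

Answer: Tokyo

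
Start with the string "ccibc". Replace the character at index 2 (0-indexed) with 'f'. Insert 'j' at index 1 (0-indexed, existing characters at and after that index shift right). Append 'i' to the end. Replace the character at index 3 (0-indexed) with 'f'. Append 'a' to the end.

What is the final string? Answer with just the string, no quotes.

Applying each edit step by step:
Start: "ccibc"
Op 1 (replace idx 2: 'i' -> 'f'): "ccibc" -> "ccfbc"
Op 2 (insert 'j' at idx 1): "ccfbc" -> "cjcfbc"
Op 3 (append 'i'): "cjcfbc" -> "cjcfbci"
Op 4 (replace idx 3: 'f' -> 'f'): "cjcfbci" -> "cjcfbci"
Op 5 (append 'a'): "cjcfbci" -> "cjcfbcia"

Answer: cjcfbcia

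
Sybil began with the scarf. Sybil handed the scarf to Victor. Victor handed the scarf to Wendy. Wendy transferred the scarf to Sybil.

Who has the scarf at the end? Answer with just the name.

Tracking the scarf through each event:
Start: Sybil has the scarf.
After event 1: Victor has the scarf.
After event 2: Wendy has the scarf.
After event 3: Sybil has the scarf.

Answer: Sybil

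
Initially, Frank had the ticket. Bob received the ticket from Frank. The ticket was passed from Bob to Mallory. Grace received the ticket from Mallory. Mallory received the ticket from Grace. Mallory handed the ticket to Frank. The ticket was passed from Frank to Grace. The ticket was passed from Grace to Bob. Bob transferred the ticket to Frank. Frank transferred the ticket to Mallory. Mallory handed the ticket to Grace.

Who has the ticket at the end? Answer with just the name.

Answer: Grace

Derivation:
Tracking the ticket through each event:
Start: Frank has the ticket.
After event 1: Bob has the ticket.
After event 2: Mallory has the ticket.
After event 3: Grace has the ticket.
After event 4: Mallory has the ticket.
After event 5: Frank has the ticket.
After event 6: Grace has the ticket.
After event 7: Bob has the ticket.
After event 8: Frank has the ticket.
After event 9: Mallory has the ticket.
After event 10: Grace has the ticket.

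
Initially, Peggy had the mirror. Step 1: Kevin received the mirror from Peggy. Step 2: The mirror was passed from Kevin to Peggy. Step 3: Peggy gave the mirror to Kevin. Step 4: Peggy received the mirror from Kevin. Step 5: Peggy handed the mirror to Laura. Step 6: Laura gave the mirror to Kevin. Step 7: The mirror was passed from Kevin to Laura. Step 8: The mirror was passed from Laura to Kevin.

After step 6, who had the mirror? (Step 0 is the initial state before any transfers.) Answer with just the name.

Tracking the mirror holder through step 6:
After step 0 (start): Peggy
After step 1: Kevin
After step 2: Peggy
After step 3: Kevin
After step 4: Peggy
After step 5: Laura
After step 6: Kevin

At step 6, the holder is Kevin.

Answer: Kevin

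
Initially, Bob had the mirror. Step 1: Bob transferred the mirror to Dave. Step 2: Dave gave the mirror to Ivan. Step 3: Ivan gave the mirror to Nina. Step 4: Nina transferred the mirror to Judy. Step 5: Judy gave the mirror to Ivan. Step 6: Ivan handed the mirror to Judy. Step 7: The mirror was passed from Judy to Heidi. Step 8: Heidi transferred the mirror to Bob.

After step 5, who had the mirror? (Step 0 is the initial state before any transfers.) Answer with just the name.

Tracking the mirror holder through step 5:
After step 0 (start): Bob
After step 1: Dave
After step 2: Ivan
After step 3: Nina
After step 4: Judy
After step 5: Ivan

At step 5, the holder is Ivan.

Answer: Ivan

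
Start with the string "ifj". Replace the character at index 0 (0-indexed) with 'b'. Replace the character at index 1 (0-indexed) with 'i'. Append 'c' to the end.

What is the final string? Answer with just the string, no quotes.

Applying each edit step by step:
Start: "ifj"
Op 1 (replace idx 0: 'i' -> 'b'): "ifj" -> "bfj"
Op 2 (replace idx 1: 'f' -> 'i'): "bfj" -> "bij"
Op 3 (append 'c'): "bij" -> "bijc"

Answer: bijc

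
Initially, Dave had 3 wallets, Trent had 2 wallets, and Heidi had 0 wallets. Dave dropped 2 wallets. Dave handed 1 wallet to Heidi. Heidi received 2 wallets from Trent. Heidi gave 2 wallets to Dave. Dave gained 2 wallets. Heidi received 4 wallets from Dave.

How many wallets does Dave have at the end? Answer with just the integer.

Answer: 0

Derivation:
Tracking counts step by step:
Start: Dave=3, Trent=2, Heidi=0
Event 1 (Dave -2): Dave: 3 -> 1. State: Dave=1, Trent=2, Heidi=0
Event 2 (Dave -> Heidi, 1): Dave: 1 -> 0, Heidi: 0 -> 1. State: Dave=0, Trent=2, Heidi=1
Event 3 (Trent -> Heidi, 2): Trent: 2 -> 0, Heidi: 1 -> 3. State: Dave=0, Trent=0, Heidi=3
Event 4 (Heidi -> Dave, 2): Heidi: 3 -> 1, Dave: 0 -> 2. State: Dave=2, Trent=0, Heidi=1
Event 5 (Dave +2): Dave: 2 -> 4. State: Dave=4, Trent=0, Heidi=1
Event 6 (Dave -> Heidi, 4): Dave: 4 -> 0, Heidi: 1 -> 5. State: Dave=0, Trent=0, Heidi=5

Dave's final count: 0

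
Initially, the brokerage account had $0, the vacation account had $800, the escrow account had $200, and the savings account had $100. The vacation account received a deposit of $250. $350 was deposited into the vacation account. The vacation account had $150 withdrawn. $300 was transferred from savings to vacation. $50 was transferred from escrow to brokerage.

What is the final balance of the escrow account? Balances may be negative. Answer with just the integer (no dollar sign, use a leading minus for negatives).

Answer: 150

Derivation:
Tracking account balances step by step:
Start: brokerage=0, vacation=800, escrow=200, savings=100
Event 1 (deposit 250 to vacation): vacation: 800 + 250 = 1050. Balances: brokerage=0, vacation=1050, escrow=200, savings=100
Event 2 (deposit 350 to vacation): vacation: 1050 + 350 = 1400. Balances: brokerage=0, vacation=1400, escrow=200, savings=100
Event 3 (withdraw 150 from vacation): vacation: 1400 - 150 = 1250. Balances: brokerage=0, vacation=1250, escrow=200, savings=100
Event 4 (transfer 300 savings -> vacation): savings: 100 - 300 = -200, vacation: 1250 + 300 = 1550. Balances: brokerage=0, vacation=1550, escrow=200, savings=-200
Event 5 (transfer 50 escrow -> brokerage): escrow: 200 - 50 = 150, brokerage: 0 + 50 = 50. Balances: brokerage=50, vacation=1550, escrow=150, savings=-200

Final balance of escrow: 150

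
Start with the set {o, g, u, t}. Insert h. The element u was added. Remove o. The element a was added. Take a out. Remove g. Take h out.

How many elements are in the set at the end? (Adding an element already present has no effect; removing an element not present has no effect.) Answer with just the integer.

Tracking the set through each operation:
Start: {g, o, t, u}
Event 1 (add h): added. Set: {g, h, o, t, u}
Event 2 (add u): already present, no change. Set: {g, h, o, t, u}
Event 3 (remove o): removed. Set: {g, h, t, u}
Event 4 (add a): added. Set: {a, g, h, t, u}
Event 5 (remove a): removed. Set: {g, h, t, u}
Event 6 (remove g): removed. Set: {h, t, u}
Event 7 (remove h): removed. Set: {t, u}

Final set: {t, u} (size 2)

Answer: 2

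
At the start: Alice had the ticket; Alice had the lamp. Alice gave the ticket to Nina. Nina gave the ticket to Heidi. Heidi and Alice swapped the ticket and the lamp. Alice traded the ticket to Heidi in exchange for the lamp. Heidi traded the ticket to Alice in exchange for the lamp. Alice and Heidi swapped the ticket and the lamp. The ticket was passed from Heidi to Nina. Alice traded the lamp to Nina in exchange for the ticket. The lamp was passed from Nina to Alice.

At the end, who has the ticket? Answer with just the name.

Tracking all object holders:
Start: ticket:Alice, lamp:Alice
Event 1 (give ticket: Alice -> Nina). State: ticket:Nina, lamp:Alice
Event 2 (give ticket: Nina -> Heidi). State: ticket:Heidi, lamp:Alice
Event 3 (swap ticket<->lamp: now ticket:Alice, lamp:Heidi). State: ticket:Alice, lamp:Heidi
Event 4 (swap ticket<->lamp: now ticket:Heidi, lamp:Alice). State: ticket:Heidi, lamp:Alice
Event 5 (swap ticket<->lamp: now ticket:Alice, lamp:Heidi). State: ticket:Alice, lamp:Heidi
Event 6 (swap ticket<->lamp: now ticket:Heidi, lamp:Alice). State: ticket:Heidi, lamp:Alice
Event 7 (give ticket: Heidi -> Nina). State: ticket:Nina, lamp:Alice
Event 8 (swap lamp<->ticket: now lamp:Nina, ticket:Alice). State: ticket:Alice, lamp:Nina
Event 9 (give lamp: Nina -> Alice). State: ticket:Alice, lamp:Alice

Final state: ticket:Alice, lamp:Alice
The ticket is held by Alice.

Answer: Alice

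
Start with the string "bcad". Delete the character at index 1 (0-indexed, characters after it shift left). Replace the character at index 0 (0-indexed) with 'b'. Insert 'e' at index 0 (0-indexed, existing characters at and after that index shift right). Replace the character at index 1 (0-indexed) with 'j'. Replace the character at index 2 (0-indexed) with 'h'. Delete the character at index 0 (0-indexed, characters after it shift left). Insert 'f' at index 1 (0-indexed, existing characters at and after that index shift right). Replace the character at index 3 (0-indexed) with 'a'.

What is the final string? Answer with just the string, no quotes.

Answer: jfha

Derivation:
Applying each edit step by step:
Start: "bcad"
Op 1 (delete idx 1 = 'c'): "bcad" -> "bad"
Op 2 (replace idx 0: 'b' -> 'b'): "bad" -> "bad"
Op 3 (insert 'e' at idx 0): "bad" -> "ebad"
Op 4 (replace idx 1: 'b' -> 'j'): "ebad" -> "ejad"
Op 5 (replace idx 2: 'a' -> 'h'): "ejad" -> "ejhd"
Op 6 (delete idx 0 = 'e'): "ejhd" -> "jhd"
Op 7 (insert 'f' at idx 1): "jhd" -> "jfhd"
Op 8 (replace idx 3: 'd' -> 'a'): "jfhd" -> "jfha"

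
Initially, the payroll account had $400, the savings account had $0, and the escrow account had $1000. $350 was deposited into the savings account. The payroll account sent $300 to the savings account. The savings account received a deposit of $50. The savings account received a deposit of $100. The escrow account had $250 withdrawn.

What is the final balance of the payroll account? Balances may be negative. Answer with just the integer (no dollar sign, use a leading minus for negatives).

Answer: 100

Derivation:
Tracking account balances step by step:
Start: payroll=400, savings=0, escrow=1000
Event 1 (deposit 350 to savings): savings: 0 + 350 = 350. Balances: payroll=400, savings=350, escrow=1000
Event 2 (transfer 300 payroll -> savings): payroll: 400 - 300 = 100, savings: 350 + 300 = 650. Balances: payroll=100, savings=650, escrow=1000
Event 3 (deposit 50 to savings): savings: 650 + 50 = 700. Balances: payroll=100, savings=700, escrow=1000
Event 4 (deposit 100 to savings): savings: 700 + 100 = 800. Balances: payroll=100, savings=800, escrow=1000
Event 5 (withdraw 250 from escrow): escrow: 1000 - 250 = 750. Balances: payroll=100, savings=800, escrow=750

Final balance of payroll: 100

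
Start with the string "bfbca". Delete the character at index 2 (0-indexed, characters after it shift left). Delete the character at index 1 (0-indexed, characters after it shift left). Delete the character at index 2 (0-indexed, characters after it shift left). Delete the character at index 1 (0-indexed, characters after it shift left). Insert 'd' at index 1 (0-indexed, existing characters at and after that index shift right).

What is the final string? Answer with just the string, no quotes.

Applying each edit step by step:
Start: "bfbca"
Op 1 (delete idx 2 = 'b'): "bfbca" -> "bfca"
Op 2 (delete idx 1 = 'f'): "bfca" -> "bca"
Op 3 (delete idx 2 = 'a'): "bca" -> "bc"
Op 4 (delete idx 1 = 'c'): "bc" -> "b"
Op 5 (insert 'd' at idx 1): "b" -> "bd"

Answer: bd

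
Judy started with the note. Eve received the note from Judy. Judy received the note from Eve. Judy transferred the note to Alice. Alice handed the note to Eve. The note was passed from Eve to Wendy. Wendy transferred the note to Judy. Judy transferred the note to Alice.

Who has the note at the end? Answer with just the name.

Answer: Alice

Derivation:
Tracking the note through each event:
Start: Judy has the note.
After event 1: Eve has the note.
After event 2: Judy has the note.
After event 3: Alice has the note.
After event 4: Eve has the note.
After event 5: Wendy has the note.
After event 6: Judy has the note.
After event 7: Alice has the note.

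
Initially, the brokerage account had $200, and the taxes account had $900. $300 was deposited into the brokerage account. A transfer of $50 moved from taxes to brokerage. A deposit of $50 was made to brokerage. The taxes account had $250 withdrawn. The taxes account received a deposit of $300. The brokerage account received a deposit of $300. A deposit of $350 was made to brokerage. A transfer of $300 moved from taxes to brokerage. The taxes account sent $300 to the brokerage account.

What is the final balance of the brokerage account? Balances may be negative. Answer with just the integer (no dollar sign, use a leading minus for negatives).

Answer: 1850

Derivation:
Tracking account balances step by step:
Start: brokerage=200, taxes=900
Event 1 (deposit 300 to brokerage): brokerage: 200 + 300 = 500. Balances: brokerage=500, taxes=900
Event 2 (transfer 50 taxes -> brokerage): taxes: 900 - 50 = 850, brokerage: 500 + 50 = 550. Balances: brokerage=550, taxes=850
Event 3 (deposit 50 to brokerage): brokerage: 550 + 50 = 600. Balances: brokerage=600, taxes=850
Event 4 (withdraw 250 from taxes): taxes: 850 - 250 = 600. Balances: brokerage=600, taxes=600
Event 5 (deposit 300 to taxes): taxes: 600 + 300 = 900. Balances: brokerage=600, taxes=900
Event 6 (deposit 300 to brokerage): brokerage: 600 + 300 = 900. Balances: brokerage=900, taxes=900
Event 7 (deposit 350 to brokerage): brokerage: 900 + 350 = 1250. Balances: brokerage=1250, taxes=900
Event 8 (transfer 300 taxes -> brokerage): taxes: 900 - 300 = 600, brokerage: 1250 + 300 = 1550. Balances: brokerage=1550, taxes=600
Event 9 (transfer 300 taxes -> brokerage): taxes: 600 - 300 = 300, brokerage: 1550 + 300 = 1850. Balances: brokerage=1850, taxes=300

Final balance of brokerage: 1850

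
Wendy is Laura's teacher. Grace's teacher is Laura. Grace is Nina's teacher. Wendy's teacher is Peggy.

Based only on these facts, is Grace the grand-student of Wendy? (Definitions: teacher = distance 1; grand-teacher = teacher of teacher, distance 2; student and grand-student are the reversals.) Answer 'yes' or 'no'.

Answer: yes

Derivation:
Reconstructing the teacher chain from the given facts:
  Peggy -> Wendy -> Laura -> Grace -> Nina
(each arrow means 'teacher of the next')
Positions in the chain (0 = top):
  position of Peggy: 0
  position of Wendy: 1
  position of Laura: 2
  position of Grace: 3
  position of Nina: 4

Grace is at position 3, Wendy is at position 1; signed distance (j - i) = -2.
'grand-student' requires j - i = -2. Actual distance is -2, so the relation HOLDS.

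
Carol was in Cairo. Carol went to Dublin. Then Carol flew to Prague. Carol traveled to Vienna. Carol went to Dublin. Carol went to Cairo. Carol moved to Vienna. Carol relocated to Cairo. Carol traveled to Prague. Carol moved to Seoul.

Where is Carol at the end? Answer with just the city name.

Tracking Carol's location:
Start: Carol is in Cairo.
After move 1: Cairo -> Dublin. Carol is in Dublin.
After move 2: Dublin -> Prague. Carol is in Prague.
After move 3: Prague -> Vienna. Carol is in Vienna.
After move 4: Vienna -> Dublin. Carol is in Dublin.
After move 5: Dublin -> Cairo. Carol is in Cairo.
After move 6: Cairo -> Vienna. Carol is in Vienna.
After move 7: Vienna -> Cairo. Carol is in Cairo.
After move 8: Cairo -> Prague. Carol is in Prague.
After move 9: Prague -> Seoul. Carol is in Seoul.

Answer: Seoul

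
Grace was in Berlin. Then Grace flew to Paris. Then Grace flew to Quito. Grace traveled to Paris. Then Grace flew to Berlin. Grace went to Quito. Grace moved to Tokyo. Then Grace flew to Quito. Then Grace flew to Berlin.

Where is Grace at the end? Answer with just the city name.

Answer: Berlin

Derivation:
Tracking Grace's location:
Start: Grace is in Berlin.
After move 1: Berlin -> Paris. Grace is in Paris.
After move 2: Paris -> Quito. Grace is in Quito.
After move 3: Quito -> Paris. Grace is in Paris.
After move 4: Paris -> Berlin. Grace is in Berlin.
After move 5: Berlin -> Quito. Grace is in Quito.
After move 6: Quito -> Tokyo. Grace is in Tokyo.
After move 7: Tokyo -> Quito. Grace is in Quito.
After move 8: Quito -> Berlin. Grace is in Berlin.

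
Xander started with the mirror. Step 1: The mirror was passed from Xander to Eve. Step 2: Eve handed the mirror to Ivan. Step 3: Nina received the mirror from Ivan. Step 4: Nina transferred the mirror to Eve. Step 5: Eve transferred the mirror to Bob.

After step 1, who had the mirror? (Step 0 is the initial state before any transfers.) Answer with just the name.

Answer: Eve

Derivation:
Tracking the mirror holder through step 1:
After step 0 (start): Xander
After step 1: Eve

At step 1, the holder is Eve.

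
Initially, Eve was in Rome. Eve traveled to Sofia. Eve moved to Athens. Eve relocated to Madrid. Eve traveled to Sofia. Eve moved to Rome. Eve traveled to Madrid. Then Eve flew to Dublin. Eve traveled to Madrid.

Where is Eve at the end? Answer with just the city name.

Answer: Madrid

Derivation:
Tracking Eve's location:
Start: Eve is in Rome.
After move 1: Rome -> Sofia. Eve is in Sofia.
After move 2: Sofia -> Athens. Eve is in Athens.
After move 3: Athens -> Madrid. Eve is in Madrid.
After move 4: Madrid -> Sofia. Eve is in Sofia.
After move 5: Sofia -> Rome. Eve is in Rome.
After move 6: Rome -> Madrid. Eve is in Madrid.
After move 7: Madrid -> Dublin. Eve is in Dublin.
After move 8: Dublin -> Madrid. Eve is in Madrid.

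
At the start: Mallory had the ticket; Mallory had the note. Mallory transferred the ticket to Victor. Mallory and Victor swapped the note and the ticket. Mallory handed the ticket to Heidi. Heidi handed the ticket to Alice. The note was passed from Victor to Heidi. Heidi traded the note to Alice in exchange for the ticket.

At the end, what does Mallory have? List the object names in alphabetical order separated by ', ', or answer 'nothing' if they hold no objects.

Tracking all object holders:
Start: ticket:Mallory, note:Mallory
Event 1 (give ticket: Mallory -> Victor). State: ticket:Victor, note:Mallory
Event 2 (swap note<->ticket: now note:Victor, ticket:Mallory). State: ticket:Mallory, note:Victor
Event 3 (give ticket: Mallory -> Heidi). State: ticket:Heidi, note:Victor
Event 4 (give ticket: Heidi -> Alice). State: ticket:Alice, note:Victor
Event 5 (give note: Victor -> Heidi). State: ticket:Alice, note:Heidi
Event 6 (swap note<->ticket: now note:Alice, ticket:Heidi). State: ticket:Heidi, note:Alice

Final state: ticket:Heidi, note:Alice
Mallory holds: (nothing).

Answer: nothing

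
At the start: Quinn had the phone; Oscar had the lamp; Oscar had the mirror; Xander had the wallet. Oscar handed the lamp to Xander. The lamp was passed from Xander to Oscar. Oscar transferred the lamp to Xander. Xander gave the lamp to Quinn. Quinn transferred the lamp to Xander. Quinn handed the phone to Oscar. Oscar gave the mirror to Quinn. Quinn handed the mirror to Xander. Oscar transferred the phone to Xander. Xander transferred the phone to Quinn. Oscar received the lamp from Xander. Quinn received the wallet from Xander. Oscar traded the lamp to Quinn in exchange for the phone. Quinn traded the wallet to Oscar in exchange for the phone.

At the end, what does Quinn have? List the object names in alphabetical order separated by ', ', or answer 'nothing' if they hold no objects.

Answer: lamp, phone

Derivation:
Tracking all object holders:
Start: phone:Quinn, lamp:Oscar, mirror:Oscar, wallet:Xander
Event 1 (give lamp: Oscar -> Xander). State: phone:Quinn, lamp:Xander, mirror:Oscar, wallet:Xander
Event 2 (give lamp: Xander -> Oscar). State: phone:Quinn, lamp:Oscar, mirror:Oscar, wallet:Xander
Event 3 (give lamp: Oscar -> Xander). State: phone:Quinn, lamp:Xander, mirror:Oscar, wallet:Xander
Event 4 (give lamp: Xander -> Quinn). State: phone:Quinn, lamp:Quinn, mirror:Oscar, wallet:Xander
Event 5 (give lamp: Quinn -> Xander). State: phone:Quinn, lamp:Xander, mirror:Oscar, wallet:Xander
Event 6 (give phone: Quinn -> Oscar). State: phone:Oscar, lamp:Xander, mirror:Oscar, wallet:Xander
Event 7 (give mirror: Oscar -> Quinn). State: phone:Oscar, lamp:Xander, mirror:Quinn, wallet:Xander
Event 8 (give mirror: Quinn -> Xander). State: phone:Oscar, lamp:Xander, mirror:Xander, wallet:Xander
Event 9 (give phone: Oscar -> Xander). State: phone:Xander, lamp:Xander, mirror:Xander, wallet:Xander
Event 10 (give phone: Xander -> Quinn). State: phone:Quinn, lamp:Xander, mirror:Xander, wallet:Xander
Event 11 (give lamp: Xander -> Oscar). State: phone:Quinn, lamp:Oscar, mirror:Xander, wallet:Xander
Event 12 (give wallet: Xander -> Quinn). State: phone:Quinn, lamp:Oscar, mirror:Xander, wallet:Quinn
Event 13 (swap lamp<->phone: now lamp:Quinn, phone:Oscar). State: phone:Oscar, lamp:Quinn, mirror:Xander, wallet:Quinn
Event 14 (swap wallet<->phone: now wallet:Oscar, phone:Quinn). State: phone:Quinn, lamp:Quinn, mirror:Xander, wallet:Oscar

Final state: phone:Quinn, lamp:Quinn, mirror:Xander, wallet:Oscar
Quinn holds: lamp, phone.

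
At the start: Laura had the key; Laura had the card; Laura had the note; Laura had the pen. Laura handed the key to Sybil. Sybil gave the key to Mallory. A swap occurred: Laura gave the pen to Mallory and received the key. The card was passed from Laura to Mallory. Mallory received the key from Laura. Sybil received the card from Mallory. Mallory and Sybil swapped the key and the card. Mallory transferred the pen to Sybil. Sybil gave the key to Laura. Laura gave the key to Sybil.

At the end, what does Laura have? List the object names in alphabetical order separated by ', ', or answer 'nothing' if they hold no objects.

Answer: note

Derivation:
Tracking all object holders:
Start: key:Laura, card:Laura, note:Laura, pen:Laura
Event 1 (give key: Laura -> Sybil). State: key:Sybil, card:Laura, note:Laura, pen:Laura
Event 2 (give key: Sybil -> Mallory). State: key:Mallory, card:Laura, note:Laura, pen:Laura
Event 3 (swap pen<->key: now pen:Mallory, key:Laura). State: key:Laura, card:Laura, note:Laura, pen:Mallory
Event 4 (give card: Laura -> Mallory). State: key:Laura, card:Mallory, note:Laura, pen:Mallory
Event 5 (give key: Laura -> Mallory). State: key:Mallory, card:Mallory, note:Laura, pen:Mallory
Event 6 (give card: Mallory -> Sybil). State: key:Mallory, card:Sybil, note:Laura, pen:Mallory
Event 7 (swap key<->card: now key:Sybil, card:Mallory). State: key:Sybil, card:Mallory, note:Laura, pen:Mallory
Event 8 (give pen: Mallory -> Sybil). State: key:Sybil, card:Mallory, note:Laura, pen:Sybil
Event 9 (give key: Sybil -> Laura). State: key:Laura, card:Mallory, note:Laura, pen:Sybil
Event 10 (give key: Laura -> Sybil). State: key:Sybil, card:Mallory, note:Laura, pen:Sybil

Final state: key:Sybil, card:Mallory, note:Laura, pen:Sybil
Laura holds: note.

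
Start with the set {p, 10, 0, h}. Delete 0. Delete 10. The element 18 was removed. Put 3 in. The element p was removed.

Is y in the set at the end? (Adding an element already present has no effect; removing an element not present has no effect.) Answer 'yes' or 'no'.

Answer: no

Derivation:
Tracking the set through each operation:
Start: {0, 10, h, p}
Event 1 (remove 0): removed. Set: {10, h, p}
Event 2 (remove 10): removed. Set: {h, p}
Event 3 (remove 18): not present, no change. Set: {h, p}
Event 4 (add 3): added. Set: {3, h, p}
Event 5 (remove p): removed. Set: {3, h}

Final set: {3, h} (size 2)
y is NOT in the final set.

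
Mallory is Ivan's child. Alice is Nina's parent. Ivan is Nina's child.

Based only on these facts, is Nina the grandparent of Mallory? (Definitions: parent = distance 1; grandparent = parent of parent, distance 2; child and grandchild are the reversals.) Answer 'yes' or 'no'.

Reconstructing the parent chain from the given facts:
  Alice -> Nina -> Ivan -> Mallory
(each arrow means 'parent of the next')
Positions in the chain (0 = top):
  position of Alice: 0
  position of Nina: 1
  position of Ivan: 2
  position of Mallory: 3

Nina is at position 1, Mallory is at position 3; signed distance (j - i) = 2.
'grandparent' requires j - i = 2. Actual distance is 2, so the relation HOLDS.

Answer: yes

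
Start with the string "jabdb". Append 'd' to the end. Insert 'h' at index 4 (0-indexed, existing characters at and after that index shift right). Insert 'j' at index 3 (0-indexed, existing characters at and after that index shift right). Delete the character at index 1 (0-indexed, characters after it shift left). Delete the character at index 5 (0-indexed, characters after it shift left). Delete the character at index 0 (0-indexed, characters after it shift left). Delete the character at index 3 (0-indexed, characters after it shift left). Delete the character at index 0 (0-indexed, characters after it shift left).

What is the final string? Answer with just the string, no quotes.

Answer: jdd

Derivation:
Applying each edit step by step:
Start: "jabdb"
Op 1 (append 'd'): "jabdb" -> "jabdbd"
Op 2 (insert 'h' at idx 4): "jabdbd" -> "jabdhbd"
Op 3 (insert 'j' at idx 3): "jabdhbd" -> "jabjdhbd"
Op 4 (delete idx 1 = 'a'): "jabjdhbd" -> "jbjdhbd"
Op 5 (delete idx 5 = 'b'): "jbjdhbd" -> "jbjdhd"
Op 6 (delete idx 0 = 'j'): "jbjdhd" -> "bjdhd"
Op 7 (delete idx 3 = 'h'): "bjdhd" -> "bjdd"
Op 8 (delete idx 0 = 'b'): "bjdd" -> "jdd"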